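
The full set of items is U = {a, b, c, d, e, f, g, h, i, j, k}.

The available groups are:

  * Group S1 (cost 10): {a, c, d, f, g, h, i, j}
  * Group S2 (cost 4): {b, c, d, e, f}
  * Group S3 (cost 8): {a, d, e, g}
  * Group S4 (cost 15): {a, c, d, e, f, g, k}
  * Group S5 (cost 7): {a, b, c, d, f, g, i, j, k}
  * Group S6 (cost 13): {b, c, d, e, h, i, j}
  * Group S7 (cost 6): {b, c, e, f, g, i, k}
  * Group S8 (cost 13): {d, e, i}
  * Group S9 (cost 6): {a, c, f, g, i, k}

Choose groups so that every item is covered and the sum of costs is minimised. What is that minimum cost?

16

S1, S7 together cover every item (S1 ∪ S7 = {a, b, c, d, e, f, g, h, i, j, k}); total cost 10 + 6 = 16.
The greedy pick S5, S2, S1 costs 21; no covering selection beats 16.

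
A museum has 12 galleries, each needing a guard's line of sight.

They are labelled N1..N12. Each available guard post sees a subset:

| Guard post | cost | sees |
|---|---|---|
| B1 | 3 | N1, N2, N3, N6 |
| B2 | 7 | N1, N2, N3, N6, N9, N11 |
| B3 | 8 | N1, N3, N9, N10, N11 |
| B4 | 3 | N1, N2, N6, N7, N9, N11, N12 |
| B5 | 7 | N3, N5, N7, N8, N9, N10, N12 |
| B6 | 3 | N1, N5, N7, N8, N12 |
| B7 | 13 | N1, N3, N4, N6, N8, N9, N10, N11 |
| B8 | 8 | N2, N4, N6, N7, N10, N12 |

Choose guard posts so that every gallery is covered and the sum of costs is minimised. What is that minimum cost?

17

B1, B4, B6, B8 together cover every gallery (B1 ∪ B4 ∪ B6 ∪ B8 = {N1, N2, N3, N4, N5, N6, N7, N8, N9, N10, N11, N12}); total cost 3 + 3 + 3 + 8 = 17.
No covering selection has total cost below 17.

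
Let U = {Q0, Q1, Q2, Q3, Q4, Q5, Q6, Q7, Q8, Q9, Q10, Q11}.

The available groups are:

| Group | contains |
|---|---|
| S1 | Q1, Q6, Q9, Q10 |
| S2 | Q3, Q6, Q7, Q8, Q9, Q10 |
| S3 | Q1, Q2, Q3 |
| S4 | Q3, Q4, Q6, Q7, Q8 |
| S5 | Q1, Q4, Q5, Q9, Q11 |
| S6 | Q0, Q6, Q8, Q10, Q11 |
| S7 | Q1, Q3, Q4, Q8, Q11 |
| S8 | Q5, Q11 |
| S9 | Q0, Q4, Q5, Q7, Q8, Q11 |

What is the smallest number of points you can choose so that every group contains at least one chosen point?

3

Take H = {Q1, Q3, Q11}. Each listed group contains at least one of these, so H is a hitting set of size 3.
No choice of 2 points meets every group, so 3 is the minimum.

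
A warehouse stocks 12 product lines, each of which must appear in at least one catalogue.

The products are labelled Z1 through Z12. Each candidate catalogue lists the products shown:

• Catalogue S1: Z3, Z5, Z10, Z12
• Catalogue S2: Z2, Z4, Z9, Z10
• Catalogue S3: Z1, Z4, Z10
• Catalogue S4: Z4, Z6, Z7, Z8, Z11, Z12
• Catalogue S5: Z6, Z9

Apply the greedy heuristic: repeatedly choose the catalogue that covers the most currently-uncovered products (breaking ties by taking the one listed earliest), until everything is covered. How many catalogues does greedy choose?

4

Greedy: pick S4 (covers 6 new) → pick S1 (covers 3 new) → pick S2 (covers 2 new) → pick S3 (covers 1 new). Total picks: 4.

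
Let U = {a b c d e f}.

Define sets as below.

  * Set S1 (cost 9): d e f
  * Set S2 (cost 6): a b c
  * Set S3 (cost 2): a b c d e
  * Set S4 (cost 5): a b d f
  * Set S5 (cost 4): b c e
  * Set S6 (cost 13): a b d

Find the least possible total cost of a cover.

7

S3, S4 together cover every item (S3 ∪ S4 = {a, b, c, d, e, f}); total cost 2 + 5 = 7.
No covering selection has total cost below 7.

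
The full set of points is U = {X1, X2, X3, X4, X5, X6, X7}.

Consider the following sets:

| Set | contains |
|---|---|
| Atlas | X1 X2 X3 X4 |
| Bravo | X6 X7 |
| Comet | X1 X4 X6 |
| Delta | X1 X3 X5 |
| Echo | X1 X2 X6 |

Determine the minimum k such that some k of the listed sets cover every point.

Atlas and Bravo and Delta together: Atlas ∪ Bravo ∪ Delta = {X1, X2, X3, X4, X5, X6, X7} — every point is covered.
Only Delta contains X5, so Delta is forced; the remaining 4 points need at least 2 more sets (each remaining set adds at most 2) — so at least 3 sets are needed, and 3 is optimal.

3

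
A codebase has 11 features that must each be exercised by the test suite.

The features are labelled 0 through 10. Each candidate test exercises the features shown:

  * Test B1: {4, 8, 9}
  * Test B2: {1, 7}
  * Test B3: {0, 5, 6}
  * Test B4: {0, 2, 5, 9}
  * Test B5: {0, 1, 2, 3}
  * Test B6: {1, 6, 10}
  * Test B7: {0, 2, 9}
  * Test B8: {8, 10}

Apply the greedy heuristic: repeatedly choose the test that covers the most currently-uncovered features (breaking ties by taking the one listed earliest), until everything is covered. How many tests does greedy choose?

Greedy: pick B4 (covers 4 new) → pick B6 (covers 3 new) → pick B1 (covers 2 new) → pick B2 (covers 1 new) → pick B5 (covers 1 new). Total picks: 5.

5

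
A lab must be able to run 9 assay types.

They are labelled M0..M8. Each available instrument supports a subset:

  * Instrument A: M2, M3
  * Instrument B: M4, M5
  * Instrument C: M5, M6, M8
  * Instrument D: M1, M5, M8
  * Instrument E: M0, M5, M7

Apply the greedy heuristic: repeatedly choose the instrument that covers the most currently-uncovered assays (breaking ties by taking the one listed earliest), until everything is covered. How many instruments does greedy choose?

Greedy: pick C (covers 3 new) → pick A (covers 2 new) → pick E (covers 2 new) → pick B (covers 1 new) → pick D (covers 1 new). Total picks: 5.

5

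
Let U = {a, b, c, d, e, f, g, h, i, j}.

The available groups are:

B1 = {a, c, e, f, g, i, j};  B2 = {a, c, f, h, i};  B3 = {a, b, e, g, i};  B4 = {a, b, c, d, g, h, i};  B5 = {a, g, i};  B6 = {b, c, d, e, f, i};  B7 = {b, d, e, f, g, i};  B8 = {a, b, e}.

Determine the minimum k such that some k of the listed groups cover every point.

B1 and B4 together: B1 ∪ B4 = {a, b, c, d, e, f, g, h, i, j} — every point is covered.
No single group has all 10 points (the largest, B1, has 7), so 2 is optimal.

2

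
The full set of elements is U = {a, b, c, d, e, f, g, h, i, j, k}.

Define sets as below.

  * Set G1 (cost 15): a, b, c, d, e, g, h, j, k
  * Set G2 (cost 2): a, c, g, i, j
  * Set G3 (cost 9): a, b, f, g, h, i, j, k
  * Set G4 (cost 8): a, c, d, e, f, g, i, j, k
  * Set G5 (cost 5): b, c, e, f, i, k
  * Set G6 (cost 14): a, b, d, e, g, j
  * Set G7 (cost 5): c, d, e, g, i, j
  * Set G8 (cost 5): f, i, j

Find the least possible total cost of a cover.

G3, G7 together cover every element (G3 ∪ G7 = {a, b, c, d, e, f, g, h, i, j, k}); total cost 9 + 5 = 14.
The greedy pick G2, G5, G7, G3 costs 21; no covering selection beats 14.

14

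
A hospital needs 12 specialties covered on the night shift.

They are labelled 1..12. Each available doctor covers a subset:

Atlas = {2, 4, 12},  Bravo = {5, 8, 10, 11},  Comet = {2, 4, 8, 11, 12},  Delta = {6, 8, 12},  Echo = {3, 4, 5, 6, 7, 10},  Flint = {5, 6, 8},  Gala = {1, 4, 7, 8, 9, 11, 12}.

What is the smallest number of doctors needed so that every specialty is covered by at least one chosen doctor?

3

Take {Comet, Echo, Gala}. Their union is {1, 2, 3, 4, 5, 6, 7, 8, 9, 10, 11, 12}, which is all 12 specialties.
Only Gala contains 1, so Gala is forced; the remaining 5 specialties need at least 2 more doctors (each remaining doctor adds at most 4) — so at least 3 doctors are needed, and 3 is optimal.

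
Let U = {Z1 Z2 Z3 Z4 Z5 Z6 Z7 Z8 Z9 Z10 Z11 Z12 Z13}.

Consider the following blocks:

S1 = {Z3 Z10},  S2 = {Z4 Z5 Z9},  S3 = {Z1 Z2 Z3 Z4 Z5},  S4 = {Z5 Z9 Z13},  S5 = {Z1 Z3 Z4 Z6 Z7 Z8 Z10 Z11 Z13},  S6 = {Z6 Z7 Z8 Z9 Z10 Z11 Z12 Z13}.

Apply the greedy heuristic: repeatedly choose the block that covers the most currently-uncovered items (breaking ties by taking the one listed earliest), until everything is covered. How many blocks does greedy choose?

4

Greedy: pick S5 (covers 9 new) → pick S2 (covers 2 new) → pick S3 (covers 1 new) → pick S6 (covers 1 new). Total picks: 4.
(The true minimum cover uses only 2 blocks, so greedy is not optimal here.)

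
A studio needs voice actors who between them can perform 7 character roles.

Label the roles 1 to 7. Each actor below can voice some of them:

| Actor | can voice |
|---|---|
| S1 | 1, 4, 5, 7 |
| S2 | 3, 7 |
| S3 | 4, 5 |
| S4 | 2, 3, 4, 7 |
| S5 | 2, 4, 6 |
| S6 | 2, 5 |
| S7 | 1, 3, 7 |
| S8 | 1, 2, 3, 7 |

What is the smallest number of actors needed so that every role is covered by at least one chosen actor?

Take {S1, S4, S5}. Their union is {1, 2, 3, 4, 5, 6, 7}, which is all 7 roles.
Only S5 contains 6, so S5 is forced; the remaining 4 roles need at least 2 more actors (each remaining actor adds at most 3) — so at least 3 actors are needed, and 3 is optimal.

3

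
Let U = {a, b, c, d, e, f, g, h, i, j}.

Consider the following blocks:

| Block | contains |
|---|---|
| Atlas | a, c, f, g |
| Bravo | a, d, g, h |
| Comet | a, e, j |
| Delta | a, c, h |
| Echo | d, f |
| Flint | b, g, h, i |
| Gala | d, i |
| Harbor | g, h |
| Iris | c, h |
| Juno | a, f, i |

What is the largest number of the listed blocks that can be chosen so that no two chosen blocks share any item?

Comet, Gala, Iris are pairwise disjoint (Comet={a,e,j}; Gala={d,i}; Iris={c,h}).
Every remaining block overlaps one of these, and no 4 of the listed blocks are pairwise disjoint, so 3 is the maximum.

3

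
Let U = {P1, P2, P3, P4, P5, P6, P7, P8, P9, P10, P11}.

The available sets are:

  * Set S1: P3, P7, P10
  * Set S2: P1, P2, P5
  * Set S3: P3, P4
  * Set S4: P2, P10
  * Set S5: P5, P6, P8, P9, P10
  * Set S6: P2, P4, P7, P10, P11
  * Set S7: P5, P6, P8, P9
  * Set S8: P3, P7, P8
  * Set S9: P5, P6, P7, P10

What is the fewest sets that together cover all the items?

4

S2, S3, S5, and S6 cover everything between them: the union {P1, P2, P3, P4, P5, P6, P7, P8, P9, P10, P11} is all of U.
No 3 of the 9 sets cover everything (all 84 combinations miss at least one item), so 4 is optimal.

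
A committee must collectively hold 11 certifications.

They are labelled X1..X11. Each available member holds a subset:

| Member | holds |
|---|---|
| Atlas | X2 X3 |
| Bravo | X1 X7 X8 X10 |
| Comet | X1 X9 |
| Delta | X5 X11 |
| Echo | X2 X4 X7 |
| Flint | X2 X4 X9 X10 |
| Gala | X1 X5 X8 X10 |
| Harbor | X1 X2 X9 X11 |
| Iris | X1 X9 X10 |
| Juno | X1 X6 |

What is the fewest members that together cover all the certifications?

5

Take {Atlas, Bravo, Delta, Flint, Juno}. Their union is {X1, X2, X3, X4, X5, X6, X7, X8, X9, X10, X11}, which is all 11 certifications.
No 4 of the 10 members cover everything (all 210 combinations miss at least one certification), so 5 is optimal.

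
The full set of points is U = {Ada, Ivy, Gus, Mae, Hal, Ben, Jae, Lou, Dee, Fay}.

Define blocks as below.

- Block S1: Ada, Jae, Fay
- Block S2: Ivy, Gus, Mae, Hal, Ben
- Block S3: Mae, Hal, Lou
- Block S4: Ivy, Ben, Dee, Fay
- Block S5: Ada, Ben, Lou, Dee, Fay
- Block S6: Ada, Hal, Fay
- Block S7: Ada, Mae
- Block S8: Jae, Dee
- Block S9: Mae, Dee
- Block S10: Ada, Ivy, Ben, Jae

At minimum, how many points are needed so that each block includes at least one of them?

H = {Ada, Mae, Dee} meets every block (each contains at least one member of H), and |H| = 3.
No choice of 2 points meets every block, so 3 is the minimum.

3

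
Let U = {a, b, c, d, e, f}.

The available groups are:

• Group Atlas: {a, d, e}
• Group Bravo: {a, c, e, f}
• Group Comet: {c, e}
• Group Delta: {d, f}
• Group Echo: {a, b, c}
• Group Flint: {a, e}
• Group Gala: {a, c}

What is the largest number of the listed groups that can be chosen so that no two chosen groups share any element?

2

Comet, Delta are pairwise disjoint (Comet={c,e}; Delta={d,f}).
Every remaining group overlaps one of these, and no 3 of the listed groups are pairwise disjoint, so 2 is the maximum.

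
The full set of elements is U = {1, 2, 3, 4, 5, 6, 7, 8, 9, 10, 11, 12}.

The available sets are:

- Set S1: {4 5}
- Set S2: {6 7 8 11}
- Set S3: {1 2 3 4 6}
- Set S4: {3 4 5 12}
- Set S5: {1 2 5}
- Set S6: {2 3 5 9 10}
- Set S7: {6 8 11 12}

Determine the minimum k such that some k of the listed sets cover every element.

S2 and S4 and S5 and S6 together: S2 ∪ S4 ∪ S5 ∪ S6 = {1, 2, 3, 4, 5, 6, 7, 8, 9, 10, 11, 12} — every element is covered.
No 3 of the 7 sets cover everything (all 35 combinations miss at least one element), so 4 is optimal.

4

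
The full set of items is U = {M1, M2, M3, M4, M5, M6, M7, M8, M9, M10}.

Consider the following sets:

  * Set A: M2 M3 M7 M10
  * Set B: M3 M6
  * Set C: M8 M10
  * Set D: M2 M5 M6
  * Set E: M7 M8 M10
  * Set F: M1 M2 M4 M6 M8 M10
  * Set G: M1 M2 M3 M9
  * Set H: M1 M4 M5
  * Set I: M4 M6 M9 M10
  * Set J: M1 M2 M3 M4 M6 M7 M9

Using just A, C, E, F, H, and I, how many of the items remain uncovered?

0

Union of A, C, E, F, H, I = {M1, M2, M3, M4, M5, M6, M7, M8, M9, M10} — that's every item, so 0 are uncovered.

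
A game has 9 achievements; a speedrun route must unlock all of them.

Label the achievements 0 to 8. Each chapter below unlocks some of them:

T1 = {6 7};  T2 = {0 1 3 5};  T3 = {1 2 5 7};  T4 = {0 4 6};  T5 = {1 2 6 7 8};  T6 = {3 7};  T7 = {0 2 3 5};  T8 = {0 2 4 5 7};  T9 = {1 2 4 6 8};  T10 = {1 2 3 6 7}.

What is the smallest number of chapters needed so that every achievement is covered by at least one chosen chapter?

T5 and T6 and T8 together: T5 ∪ T6 ∪ T8 = {0, 1, 2, 3, 4, 5, 6, 7, 8} — every achievement is covered.
No 2 of the 10 chapters cover everything (all 45 combinations miss at least one achievement), so 3 is optimal.

3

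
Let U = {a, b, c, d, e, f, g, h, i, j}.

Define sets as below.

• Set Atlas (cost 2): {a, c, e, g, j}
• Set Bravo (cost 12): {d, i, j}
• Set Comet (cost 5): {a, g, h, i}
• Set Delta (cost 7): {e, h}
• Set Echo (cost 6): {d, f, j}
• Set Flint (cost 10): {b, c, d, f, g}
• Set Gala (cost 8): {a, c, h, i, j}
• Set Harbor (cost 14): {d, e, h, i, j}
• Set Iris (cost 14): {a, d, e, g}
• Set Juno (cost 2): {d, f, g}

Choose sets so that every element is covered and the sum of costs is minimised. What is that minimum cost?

Atlas, Comet, Flint together cover every element (Atlas ∪ Comet ∪ Flint = {a, b, c, d, e, f, g, h, i, j}); total cost 2 + 5 + 10 = 17.
The greedy pick Atlas, Juno, Comet, Flint costs 19; no covering selection beats 17.

17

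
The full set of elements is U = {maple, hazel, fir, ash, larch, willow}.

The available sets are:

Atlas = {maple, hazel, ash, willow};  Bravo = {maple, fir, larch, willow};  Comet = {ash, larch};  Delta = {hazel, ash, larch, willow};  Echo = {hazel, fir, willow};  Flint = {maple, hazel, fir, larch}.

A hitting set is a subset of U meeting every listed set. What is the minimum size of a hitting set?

Take H = {larch, willow}. Each listed set contains at least one of these, so H is a hitting set of size 2.
The sets Comet, Echo are pairwise disjoint, so any hitting set needs a separate element for each — at least 2. Hence 2 is optimal.

2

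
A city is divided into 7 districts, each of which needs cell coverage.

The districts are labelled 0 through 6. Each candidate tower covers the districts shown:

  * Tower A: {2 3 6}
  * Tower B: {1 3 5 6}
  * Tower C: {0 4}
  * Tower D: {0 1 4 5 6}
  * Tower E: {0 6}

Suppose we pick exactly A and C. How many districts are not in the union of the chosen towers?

2

Union of A, C = {0, 2, 3, 4, 6}.
Not covered: 1, 5 — 2 districts.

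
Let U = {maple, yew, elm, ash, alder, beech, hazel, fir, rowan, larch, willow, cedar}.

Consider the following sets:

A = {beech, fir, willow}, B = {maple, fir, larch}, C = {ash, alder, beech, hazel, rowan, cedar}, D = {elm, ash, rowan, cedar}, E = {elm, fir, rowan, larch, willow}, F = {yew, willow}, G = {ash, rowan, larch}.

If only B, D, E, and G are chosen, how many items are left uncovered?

Union of B, D, E, G = {maple, elm, ash, fir, rowan, larch, willow, cedar}.
Not covered: yew, alder, beech, hazel — 4 items.

4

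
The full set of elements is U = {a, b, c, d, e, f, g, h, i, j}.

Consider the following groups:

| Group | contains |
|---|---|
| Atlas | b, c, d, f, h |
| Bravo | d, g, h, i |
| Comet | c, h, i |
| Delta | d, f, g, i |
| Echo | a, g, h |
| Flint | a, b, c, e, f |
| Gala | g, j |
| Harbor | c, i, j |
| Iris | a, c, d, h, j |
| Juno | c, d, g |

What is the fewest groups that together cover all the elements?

3

Bravo and Flint and Iris together: Bravo ∪ Flint ∪ Iris = {a, b, c, d, e, f, g, h, i, j} — every element is covered.
Only Flint contains e, so Flint is forced; the remaining 5 elements need at least 2 more groups (each remaining group adds at most 4) — so at least 3 groups are needed, and 3 is optimal.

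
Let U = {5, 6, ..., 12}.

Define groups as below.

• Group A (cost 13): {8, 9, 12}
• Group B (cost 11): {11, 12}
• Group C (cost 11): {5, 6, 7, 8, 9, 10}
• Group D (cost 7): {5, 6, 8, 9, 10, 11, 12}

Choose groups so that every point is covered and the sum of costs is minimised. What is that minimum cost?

C, D together cover every point (C ∪ D = {5, 6, 7, 8, 9, 10, 11, 12}); total cost 11 + 7 = 18.
No covering selection has total cost below 18.

18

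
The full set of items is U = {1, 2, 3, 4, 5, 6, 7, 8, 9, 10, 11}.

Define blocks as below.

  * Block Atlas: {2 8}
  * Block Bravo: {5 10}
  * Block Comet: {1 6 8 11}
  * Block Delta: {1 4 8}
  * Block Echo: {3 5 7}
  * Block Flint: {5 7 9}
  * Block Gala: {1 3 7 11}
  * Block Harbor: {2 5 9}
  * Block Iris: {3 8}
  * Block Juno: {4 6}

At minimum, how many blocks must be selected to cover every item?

5

Bravo, Comet, Delta, Gala, and Harbor cover everything between them: the union {1, 2, 3, 4, 5, 6, 7, 8, 9, 10, 11} is all of U.
No 4 of the 10 blocks cover everything (all 210 combinations miss at least one item), so 5 is optimal.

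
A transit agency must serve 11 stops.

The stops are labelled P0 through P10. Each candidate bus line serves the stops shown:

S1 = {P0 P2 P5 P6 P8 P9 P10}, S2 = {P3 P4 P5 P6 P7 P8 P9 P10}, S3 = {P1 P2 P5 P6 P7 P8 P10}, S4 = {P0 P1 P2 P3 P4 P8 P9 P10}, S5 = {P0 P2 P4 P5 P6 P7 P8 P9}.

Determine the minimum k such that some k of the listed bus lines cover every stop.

Take {S2, S4}. Their union is {P0, P1, P2, P3, P4, P5, P6, P7, P8, P9, P10}, which is all 11 stops.
No single bus line has all 11 stops (the largest, S2, has 8), so 2 is optimal.

2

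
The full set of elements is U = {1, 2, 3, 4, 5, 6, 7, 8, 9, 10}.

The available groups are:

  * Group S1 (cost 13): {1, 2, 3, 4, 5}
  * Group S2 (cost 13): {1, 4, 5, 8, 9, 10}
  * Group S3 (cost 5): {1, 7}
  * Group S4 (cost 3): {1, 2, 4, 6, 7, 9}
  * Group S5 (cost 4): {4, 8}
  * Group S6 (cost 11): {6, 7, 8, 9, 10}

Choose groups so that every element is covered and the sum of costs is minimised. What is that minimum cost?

S1, S6 together cover every element (S1 ∪ S6 = {1, 2, 3, 4, 5, 6, 7, 8, 9, 10}); total cost 13 + 11 = 24.
The greedy pick S4, S5, S1, S6 costs 31; no covering selection beats 24.

24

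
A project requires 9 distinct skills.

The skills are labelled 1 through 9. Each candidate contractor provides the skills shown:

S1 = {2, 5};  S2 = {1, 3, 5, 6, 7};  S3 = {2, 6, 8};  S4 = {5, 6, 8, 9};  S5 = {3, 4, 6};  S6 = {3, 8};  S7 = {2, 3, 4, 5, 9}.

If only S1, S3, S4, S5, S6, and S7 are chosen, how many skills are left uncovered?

Union of S1, S3, S4, S5, S6, S7 = {2, 3, 4, 5, 6, 8, 9}.
Not covered: 1, 7 — 2 skills.

2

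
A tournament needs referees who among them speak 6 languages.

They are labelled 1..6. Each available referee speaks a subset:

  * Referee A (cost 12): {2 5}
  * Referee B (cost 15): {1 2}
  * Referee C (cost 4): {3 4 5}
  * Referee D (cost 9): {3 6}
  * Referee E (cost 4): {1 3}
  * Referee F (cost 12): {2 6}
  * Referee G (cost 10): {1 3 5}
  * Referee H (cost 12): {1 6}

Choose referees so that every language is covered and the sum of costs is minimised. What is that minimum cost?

C, E, F together cover every language (C ∪ E ∪ F = {1, 2, 3, 4, 5, 6}); total cost 4 + 4 + 12 = 20.
No covering selection has total cost below 20.

20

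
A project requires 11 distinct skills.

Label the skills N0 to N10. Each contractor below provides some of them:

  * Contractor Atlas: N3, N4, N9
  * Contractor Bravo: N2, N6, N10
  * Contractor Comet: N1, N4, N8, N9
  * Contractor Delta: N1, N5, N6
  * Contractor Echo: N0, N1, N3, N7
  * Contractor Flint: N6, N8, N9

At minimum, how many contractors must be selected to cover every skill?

4

Bravo and Comet and Delta and Echo together: Bravo ∪ Comet ∪ Delta ∪ Echo = {N0, N1, N2, N3, N4, N5, N6, N7, N8, N9, N10} — every skill is covered.
Only Echo contains N0, so Echo is forced; the remaining 7 skills need at least 3 more contractors (each remaining contractor adds at most 3) — so at least 4 contractors are needed, and 4 is optimal.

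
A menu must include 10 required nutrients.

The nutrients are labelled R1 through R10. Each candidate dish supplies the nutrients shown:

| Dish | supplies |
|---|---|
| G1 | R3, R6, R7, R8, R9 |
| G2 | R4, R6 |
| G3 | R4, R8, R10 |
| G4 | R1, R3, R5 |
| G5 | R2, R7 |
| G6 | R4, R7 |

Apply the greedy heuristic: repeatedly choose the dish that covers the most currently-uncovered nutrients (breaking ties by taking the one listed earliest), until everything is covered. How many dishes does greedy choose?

4

Greedy: pick G1 (covers 5 new) → pick G3 (covers 2 new) → pick G4 (covers 2 new) → pick G5 (covers 1 new). Total picks: 4.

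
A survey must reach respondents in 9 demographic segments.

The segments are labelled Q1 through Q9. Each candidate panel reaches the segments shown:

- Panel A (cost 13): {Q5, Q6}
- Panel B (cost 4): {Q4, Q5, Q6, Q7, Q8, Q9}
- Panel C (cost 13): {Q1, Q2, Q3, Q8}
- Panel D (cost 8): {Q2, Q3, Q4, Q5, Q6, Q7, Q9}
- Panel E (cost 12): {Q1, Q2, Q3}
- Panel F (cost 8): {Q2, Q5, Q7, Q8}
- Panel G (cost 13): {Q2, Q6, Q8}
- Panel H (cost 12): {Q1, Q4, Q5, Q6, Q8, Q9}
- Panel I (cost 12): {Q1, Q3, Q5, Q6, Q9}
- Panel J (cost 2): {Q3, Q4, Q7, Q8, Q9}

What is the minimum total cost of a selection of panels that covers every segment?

16

B, E together cover every segment (B ∪ E = {Q1, Q2, Q3, Q4, Q5, Q6, Q7, Q8, Q9}); total cost 4 + 12 = 16.
The greedy pick J, B, E costs 18; no covering selection beats 16.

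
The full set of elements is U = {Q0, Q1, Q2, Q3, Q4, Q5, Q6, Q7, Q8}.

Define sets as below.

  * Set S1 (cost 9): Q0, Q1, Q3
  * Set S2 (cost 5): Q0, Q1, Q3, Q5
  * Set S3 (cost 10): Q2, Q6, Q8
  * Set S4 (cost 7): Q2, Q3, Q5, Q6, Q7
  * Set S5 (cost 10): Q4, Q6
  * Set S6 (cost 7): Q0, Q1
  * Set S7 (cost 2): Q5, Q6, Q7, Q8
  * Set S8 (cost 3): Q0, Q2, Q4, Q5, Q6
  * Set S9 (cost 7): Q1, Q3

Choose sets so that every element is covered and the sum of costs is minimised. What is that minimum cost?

10

S2, S7, S8 together cover every element (S2 ∪ S7 ∪ S8 = {Q0, Q1, Q2, Q3, Q4, Q5, Q6, Q7, Q8}); total cost 5 + 2 + 3 = 10.
No covering selection has total cost below 10.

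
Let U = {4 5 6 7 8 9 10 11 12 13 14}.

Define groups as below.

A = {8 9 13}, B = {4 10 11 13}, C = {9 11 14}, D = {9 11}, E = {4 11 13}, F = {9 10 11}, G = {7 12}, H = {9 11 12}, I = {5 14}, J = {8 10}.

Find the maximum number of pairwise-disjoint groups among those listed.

4

D, G, I, J are pairwise disjoint (D={9,11}; G={7,12}; I={5,14}; J={8,10}).
Every remaining group overlaps one of these, and no 5 of the listed groups are pairwise disjoint, so 4 is the maximum.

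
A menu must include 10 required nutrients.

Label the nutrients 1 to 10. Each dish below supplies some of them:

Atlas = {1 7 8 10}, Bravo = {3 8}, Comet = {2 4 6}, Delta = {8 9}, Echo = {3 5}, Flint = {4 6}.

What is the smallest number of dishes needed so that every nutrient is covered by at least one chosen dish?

4

Atlas and Comet and Delta and Echo together: Atlas ∪ Comet ∪ Delta ∪ Echo = {1, 2, 3, 4, 5, 6, 7, 8, 9, 10} — every nutrient is covered.
Only Delta contains 9, so Delta is forced; the remaining 8 nutrients need at least 3 more dishes (each remaining dish adds at most 3) — so at least 4 dishes are needed, and 4 is optimal.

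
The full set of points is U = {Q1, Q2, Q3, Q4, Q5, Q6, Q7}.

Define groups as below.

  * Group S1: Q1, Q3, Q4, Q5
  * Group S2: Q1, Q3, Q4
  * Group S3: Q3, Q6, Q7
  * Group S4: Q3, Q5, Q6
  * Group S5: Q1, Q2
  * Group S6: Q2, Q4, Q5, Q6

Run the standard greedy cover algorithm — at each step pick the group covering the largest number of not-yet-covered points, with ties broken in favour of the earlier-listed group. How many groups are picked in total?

Greedy: pick S1 (covers 4 new) → pick S3 (covers 2 new) → pick S5 (covers 1 new). Total picks: 3.

3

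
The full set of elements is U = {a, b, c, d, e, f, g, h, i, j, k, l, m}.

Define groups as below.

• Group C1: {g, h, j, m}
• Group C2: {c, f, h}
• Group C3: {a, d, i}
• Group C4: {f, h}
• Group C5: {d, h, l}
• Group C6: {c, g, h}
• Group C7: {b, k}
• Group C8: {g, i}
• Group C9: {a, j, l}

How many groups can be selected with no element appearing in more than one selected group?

4

C4, C7, C8, C9 are pairwise disjoint (C4={f,h}; C7={b,k}; C8={g,i}; C9={a,j,l}).
Every remaining group overlaps one of these, and no 5 of the listed groups are pairwise disjoint, so 4 is the maximum.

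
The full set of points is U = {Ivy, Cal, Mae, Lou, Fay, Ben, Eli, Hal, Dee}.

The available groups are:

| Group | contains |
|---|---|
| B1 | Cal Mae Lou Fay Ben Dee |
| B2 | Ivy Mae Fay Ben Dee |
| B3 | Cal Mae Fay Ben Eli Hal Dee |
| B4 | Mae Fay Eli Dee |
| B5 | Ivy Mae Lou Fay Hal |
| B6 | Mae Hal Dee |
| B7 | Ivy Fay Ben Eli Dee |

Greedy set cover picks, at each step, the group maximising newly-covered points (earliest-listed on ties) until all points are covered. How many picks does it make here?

Greedy: pick B3 (covers 7 new) → pick B5 (covers 2 new). Total picks: 2.

2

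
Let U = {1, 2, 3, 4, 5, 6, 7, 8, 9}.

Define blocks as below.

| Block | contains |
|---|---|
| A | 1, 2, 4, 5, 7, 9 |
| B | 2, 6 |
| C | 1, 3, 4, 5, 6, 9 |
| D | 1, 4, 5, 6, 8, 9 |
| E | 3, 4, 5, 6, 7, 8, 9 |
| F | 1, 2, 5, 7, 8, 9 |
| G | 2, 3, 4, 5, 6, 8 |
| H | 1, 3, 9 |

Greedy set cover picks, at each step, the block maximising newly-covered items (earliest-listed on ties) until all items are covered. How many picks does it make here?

2

Greedy: pick E (covers 7 new) → pick A (covers 2 new). Total picks: 2.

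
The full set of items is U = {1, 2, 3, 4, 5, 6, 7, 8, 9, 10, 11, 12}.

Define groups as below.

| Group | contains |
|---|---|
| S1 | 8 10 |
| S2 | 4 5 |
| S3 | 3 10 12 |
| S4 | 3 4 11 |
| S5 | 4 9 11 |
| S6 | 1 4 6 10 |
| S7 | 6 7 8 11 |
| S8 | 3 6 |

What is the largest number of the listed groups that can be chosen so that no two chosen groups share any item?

S1, S2, S8 are pairwise disjoint (S1={8,10}; S2={4,5}; S8={3,6}).
Every remaining group overlaps one of these, and no 4 of the listed groups are pairwise disjoint, so 3 is the maximum.

3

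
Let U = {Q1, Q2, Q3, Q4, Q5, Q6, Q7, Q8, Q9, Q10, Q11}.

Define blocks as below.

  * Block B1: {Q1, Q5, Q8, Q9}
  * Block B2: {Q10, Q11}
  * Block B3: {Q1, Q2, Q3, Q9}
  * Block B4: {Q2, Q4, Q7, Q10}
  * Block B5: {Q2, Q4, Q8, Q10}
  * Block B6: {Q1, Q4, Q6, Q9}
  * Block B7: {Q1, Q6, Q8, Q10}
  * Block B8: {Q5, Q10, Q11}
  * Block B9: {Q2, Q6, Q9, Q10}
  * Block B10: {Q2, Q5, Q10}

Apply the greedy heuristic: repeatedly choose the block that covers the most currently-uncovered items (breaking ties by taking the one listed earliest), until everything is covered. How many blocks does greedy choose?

Greedy: pick B1 (covers 4 new) → pick B4 (covers 4 new) → pick B2 (covers 1 new) → pick B3 (covers 1 new) → pick B6 (covers 1 new). Total picks: 5.
(The true minimum cover uses only 4 blocks, so greedy is not optimal here.)

5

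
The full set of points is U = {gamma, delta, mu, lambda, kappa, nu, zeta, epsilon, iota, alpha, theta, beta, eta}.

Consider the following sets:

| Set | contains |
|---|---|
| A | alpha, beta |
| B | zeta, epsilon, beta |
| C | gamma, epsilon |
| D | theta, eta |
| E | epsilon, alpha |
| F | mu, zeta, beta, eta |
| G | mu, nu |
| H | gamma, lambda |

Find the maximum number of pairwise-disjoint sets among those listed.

4

D, E, G, H are pairwise disjoint (D={theta,eta}; E={epsilon,alpha}; G={mu,nu}; H={gamma,lambda}).
Every remaining set overlaps one of these, and no 5 of the listed sets are pairwise disjoint, so 4 is the maximum.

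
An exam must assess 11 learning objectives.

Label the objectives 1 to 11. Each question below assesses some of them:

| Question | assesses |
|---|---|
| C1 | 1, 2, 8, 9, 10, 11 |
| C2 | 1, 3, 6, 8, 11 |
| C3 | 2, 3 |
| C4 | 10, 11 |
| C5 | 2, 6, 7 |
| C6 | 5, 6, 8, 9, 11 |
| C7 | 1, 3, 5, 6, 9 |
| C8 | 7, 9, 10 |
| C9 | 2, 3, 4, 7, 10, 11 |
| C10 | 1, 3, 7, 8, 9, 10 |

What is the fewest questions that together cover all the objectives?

Take {C6, C9, C10}. Their union is {1, 2, 3, 4, 5, 6, 7, 8, 9, 10, 11}, which is all 11 objectives.
Only C9 contains 4, so C9 is forced; the remaining 5 objectives need at least 2 more questions (each remaining question adds at most 4) — so at least 3 questions are needed, and 3 is optimal.

3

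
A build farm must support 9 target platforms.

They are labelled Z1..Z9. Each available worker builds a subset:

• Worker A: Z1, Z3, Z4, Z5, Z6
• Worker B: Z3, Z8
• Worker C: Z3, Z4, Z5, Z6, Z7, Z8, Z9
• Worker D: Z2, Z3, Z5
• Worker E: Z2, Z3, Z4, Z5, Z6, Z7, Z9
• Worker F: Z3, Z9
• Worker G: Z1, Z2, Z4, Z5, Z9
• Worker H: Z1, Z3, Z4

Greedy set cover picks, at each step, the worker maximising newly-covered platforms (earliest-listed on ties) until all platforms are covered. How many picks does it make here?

2

Greedy: pick C (covers 7 new) → pick G (covers 2 new). Total picks: 2.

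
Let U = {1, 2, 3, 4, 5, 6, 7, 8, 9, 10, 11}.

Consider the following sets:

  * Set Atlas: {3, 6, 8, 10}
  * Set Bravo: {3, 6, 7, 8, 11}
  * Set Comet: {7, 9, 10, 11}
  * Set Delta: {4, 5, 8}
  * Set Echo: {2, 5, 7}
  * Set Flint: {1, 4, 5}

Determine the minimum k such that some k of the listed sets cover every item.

4

Take {Bravo, Comet, Echo, Flint}. Their union is {1, 2, 3, 4, 5, 6, 7, 8, 9, 10, 11}, which is all 11 items.
Only Comet contains 9, so Comet is forced; the remaining 7 items need at least 3 more sets (each remaining set adds at most 3) — so at least 4 sets are needed, and 4 is optimal.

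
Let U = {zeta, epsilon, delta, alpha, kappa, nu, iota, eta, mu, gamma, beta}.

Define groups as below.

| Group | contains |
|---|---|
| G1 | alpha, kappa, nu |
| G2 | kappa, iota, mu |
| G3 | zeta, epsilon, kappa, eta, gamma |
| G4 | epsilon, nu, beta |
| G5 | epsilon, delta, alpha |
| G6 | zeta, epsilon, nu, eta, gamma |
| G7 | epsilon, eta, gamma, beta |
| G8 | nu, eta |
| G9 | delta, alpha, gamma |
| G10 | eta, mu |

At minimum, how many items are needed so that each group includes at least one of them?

Take H = {epsilon, delta, nu, mu}. Each listed group contains at least one of these, so H is a hitting set of size 4.
No choice of 3 items meets every group, so 4 is the minimum.

4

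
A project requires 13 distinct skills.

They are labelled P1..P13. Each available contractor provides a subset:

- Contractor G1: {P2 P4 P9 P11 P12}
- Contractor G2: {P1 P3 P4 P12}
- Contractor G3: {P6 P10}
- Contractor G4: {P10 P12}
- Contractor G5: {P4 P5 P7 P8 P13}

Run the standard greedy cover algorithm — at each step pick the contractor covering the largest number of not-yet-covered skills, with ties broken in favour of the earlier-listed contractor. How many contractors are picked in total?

Greedy: pick G1 (covers 5 new) → pick G5 (covers 4 new) → pick G2 (covers 2 new) → pick G3 (covers 2 new). Total picks: 4.

4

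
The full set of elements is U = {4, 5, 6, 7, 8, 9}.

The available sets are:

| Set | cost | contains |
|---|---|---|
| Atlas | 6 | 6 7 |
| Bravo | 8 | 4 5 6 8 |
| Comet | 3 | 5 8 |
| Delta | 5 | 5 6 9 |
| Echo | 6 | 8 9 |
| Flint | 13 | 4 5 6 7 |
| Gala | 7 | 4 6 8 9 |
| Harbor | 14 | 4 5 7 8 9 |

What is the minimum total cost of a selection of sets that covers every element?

16

Atlas, Comet, Gala together cover every element (Atlas ∪ Comet ∪ Gala = {4, 5, 6, 7, 8, 9}); total cost 6 + 3 + 7 = 16.
No covering selection has total cost below 16.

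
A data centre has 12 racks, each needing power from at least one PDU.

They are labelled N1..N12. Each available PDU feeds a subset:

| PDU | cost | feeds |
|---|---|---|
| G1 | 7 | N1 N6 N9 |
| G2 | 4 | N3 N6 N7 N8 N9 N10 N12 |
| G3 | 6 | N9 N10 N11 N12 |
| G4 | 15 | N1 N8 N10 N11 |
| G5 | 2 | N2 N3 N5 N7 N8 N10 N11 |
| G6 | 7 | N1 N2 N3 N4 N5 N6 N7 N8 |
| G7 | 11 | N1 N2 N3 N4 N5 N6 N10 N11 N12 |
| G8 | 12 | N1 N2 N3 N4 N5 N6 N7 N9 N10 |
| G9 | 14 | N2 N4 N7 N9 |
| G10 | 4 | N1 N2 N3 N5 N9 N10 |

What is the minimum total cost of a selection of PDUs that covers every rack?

G3, G6 together cover every rack (G3 ∪ G6 = {N1, N2, N3, N4, N5, N6, N7, N8, N9, N10, N11, N12}); total cost 6 + 7 = 13.
No covering selection has total cost below 13.

13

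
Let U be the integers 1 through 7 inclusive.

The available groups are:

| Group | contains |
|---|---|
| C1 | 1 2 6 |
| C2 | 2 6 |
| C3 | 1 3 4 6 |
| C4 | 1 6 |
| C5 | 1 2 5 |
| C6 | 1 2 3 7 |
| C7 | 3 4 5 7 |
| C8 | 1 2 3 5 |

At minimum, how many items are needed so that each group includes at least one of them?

H = {1, 3, 6} meets every group (each contains at least one member of H), and |H| = 3.
No choice of 2 items meets every group, so 3 is the minimum.

3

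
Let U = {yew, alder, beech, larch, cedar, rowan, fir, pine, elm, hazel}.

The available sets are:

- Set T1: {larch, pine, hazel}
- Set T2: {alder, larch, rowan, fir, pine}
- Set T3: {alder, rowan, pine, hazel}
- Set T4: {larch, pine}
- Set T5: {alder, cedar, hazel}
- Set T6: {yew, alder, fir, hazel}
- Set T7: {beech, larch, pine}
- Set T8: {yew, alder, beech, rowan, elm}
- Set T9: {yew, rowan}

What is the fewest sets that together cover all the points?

3

Take {T2, T5, T8}. Their union is {yew, alder, beech, larch, cedar, rowan, fir, pine, elm, hazel}, which is all 10 points.
Only T5 contains cedar, so T5 is forced; the remaining 7 points need at least 2 more sets (each remaining set adds at most 4) — so at least 3 sets are needed, and 3 is optimal.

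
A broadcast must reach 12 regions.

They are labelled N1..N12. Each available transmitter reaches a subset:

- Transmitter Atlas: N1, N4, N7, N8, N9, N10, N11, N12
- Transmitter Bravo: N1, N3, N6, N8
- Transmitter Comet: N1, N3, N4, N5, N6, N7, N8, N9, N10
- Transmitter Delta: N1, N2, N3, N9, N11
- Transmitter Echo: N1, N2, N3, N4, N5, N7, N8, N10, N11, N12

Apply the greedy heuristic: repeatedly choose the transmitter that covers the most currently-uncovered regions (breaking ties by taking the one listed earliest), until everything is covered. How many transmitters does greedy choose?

2

Greedy: pick Echo (covers 10 new) → pick Comet (covers 2 new). Total picks: 2.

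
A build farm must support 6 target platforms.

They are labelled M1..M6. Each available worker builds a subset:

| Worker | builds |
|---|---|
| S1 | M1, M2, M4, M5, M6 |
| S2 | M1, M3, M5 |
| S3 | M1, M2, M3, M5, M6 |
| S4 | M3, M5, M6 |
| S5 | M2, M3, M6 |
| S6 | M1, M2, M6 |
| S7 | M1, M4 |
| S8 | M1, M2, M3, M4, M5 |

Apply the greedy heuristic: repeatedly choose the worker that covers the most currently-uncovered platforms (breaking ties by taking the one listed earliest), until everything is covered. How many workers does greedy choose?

2

Greedy: pick S1 (covers 5 new) → pick S2 (covers 1 new). Total picks: 2.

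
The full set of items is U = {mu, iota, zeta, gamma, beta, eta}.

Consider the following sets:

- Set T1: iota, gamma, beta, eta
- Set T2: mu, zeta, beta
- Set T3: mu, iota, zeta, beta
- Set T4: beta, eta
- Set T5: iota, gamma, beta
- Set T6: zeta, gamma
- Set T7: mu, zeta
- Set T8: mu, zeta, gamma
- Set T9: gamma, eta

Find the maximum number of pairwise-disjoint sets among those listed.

2

T1, T7 are pairwise disjoint (T1={iota,gamma,beta,eta}; T7={mu,zeta}).
Every remaining set overlaps one of these, and no 3 of the listed sets are pairwise disjoint, so 2 is the maximum.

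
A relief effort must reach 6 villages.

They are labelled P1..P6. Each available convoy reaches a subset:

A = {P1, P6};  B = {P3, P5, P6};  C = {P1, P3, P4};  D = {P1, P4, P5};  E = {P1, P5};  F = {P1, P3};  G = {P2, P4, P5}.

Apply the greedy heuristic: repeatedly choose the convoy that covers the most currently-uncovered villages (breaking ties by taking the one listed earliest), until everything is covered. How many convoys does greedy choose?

Greedy: pick B (covers 3 new) → pick C (covers 2 new) → pick G (covers 1 new). Total picks: 3.

3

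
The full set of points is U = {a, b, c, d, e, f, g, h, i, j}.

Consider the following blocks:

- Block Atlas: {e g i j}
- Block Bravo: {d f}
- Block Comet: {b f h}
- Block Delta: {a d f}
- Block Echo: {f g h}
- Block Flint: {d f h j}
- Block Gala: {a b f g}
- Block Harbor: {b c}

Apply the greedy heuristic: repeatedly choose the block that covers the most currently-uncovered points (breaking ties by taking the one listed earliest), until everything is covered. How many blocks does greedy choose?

4

Greedy: pick Atlas (covers 4 new) → pick Comet (covers 3 new) → pick Delta (covers 2 new) → pick Harbor (covers 1 new). Total picks: 4.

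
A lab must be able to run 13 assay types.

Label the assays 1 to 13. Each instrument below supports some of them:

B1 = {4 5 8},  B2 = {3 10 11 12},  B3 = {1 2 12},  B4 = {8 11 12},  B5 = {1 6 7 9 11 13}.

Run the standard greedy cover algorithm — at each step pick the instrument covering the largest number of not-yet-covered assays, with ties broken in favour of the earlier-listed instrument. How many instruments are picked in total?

Greedy: pick B5 (covers 6 new) → pick B1 (covers 3 new) → pick B2 (covers 3 new) → pick B3 (covers 1 new). Total picks: 4.

4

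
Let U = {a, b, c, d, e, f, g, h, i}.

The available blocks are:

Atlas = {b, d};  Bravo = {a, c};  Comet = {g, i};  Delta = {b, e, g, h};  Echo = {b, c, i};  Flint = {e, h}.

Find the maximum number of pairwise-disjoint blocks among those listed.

4

Atlas, Bravo, Comet, Flint are pairwise disjoint (Atlas={b,d}; Bravo={a,c}; Comet={g,i}; Flint={e,h}).
Every remaining block overlaps one of these, and no 5 of the listed blocks are pairwise disjoint, so 4 is the maximum.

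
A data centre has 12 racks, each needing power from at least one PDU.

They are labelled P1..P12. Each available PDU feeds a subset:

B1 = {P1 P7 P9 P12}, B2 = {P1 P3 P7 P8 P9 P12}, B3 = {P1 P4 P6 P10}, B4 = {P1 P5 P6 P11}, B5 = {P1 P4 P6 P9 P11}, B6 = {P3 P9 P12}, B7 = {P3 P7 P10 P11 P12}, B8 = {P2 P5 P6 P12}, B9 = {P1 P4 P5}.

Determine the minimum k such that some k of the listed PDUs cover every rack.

Take {B2, B3, B4, B8}. Their union is {P1, P2, P3, P4, P5, P6, P7, P8, P9, P10, P11, P12}, which is all 12 racks.
No 3 of the 9 PDUs cover everything (all 84 combinations miss at least one rack), so 4 is optimal.

4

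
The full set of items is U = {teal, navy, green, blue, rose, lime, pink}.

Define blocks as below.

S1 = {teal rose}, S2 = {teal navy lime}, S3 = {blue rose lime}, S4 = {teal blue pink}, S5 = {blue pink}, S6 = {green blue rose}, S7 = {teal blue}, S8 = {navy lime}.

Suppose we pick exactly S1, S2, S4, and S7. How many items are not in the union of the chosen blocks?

Union of S1, S2, S4, S7 = {teal, navy, blue, rose, lime, pink}.
Not covered: green — 1 item.

1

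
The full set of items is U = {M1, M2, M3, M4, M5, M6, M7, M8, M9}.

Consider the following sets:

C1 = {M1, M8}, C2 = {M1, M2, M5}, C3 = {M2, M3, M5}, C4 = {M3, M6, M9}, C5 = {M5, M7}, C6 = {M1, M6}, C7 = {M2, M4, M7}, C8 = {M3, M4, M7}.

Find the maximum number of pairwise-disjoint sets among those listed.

C1, C4, C7 are pairwise disjoint (C1={M1,M8}; C4={M3,M6,M9}; C7={M2,M4,M7}).
Every remaining set overlaps one of these, and no 4 of the listed sets are pairwise disjoint, so 3 is the maximum.

3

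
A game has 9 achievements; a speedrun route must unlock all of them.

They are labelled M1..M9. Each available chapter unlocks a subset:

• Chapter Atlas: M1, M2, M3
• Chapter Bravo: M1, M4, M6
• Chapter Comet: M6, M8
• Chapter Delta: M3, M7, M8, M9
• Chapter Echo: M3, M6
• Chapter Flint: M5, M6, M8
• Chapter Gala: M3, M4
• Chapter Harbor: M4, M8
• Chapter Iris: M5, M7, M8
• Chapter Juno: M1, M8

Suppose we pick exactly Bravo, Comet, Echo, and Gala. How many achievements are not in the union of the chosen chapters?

Union of Bravo, Comet, Echo, Gala = {M1, M3, M4, M6, M8}.
Not covered: M2, M5, M7, M9 — 4 achievements.

4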